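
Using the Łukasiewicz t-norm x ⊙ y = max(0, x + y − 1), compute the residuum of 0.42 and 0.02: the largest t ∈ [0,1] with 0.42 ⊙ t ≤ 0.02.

0.60

The residuum of the Łukasiewicz t-norm gives the supremum: min(1, 1 − 0.42 + 0.02).
1 − 0.42 + 0.02 = 0.60, so t = min(1, 0.60) = 0.60.
Check: 0.42 ⊙ 0.60 = max(0, 0.02) = 0.02 ≤ 0.02.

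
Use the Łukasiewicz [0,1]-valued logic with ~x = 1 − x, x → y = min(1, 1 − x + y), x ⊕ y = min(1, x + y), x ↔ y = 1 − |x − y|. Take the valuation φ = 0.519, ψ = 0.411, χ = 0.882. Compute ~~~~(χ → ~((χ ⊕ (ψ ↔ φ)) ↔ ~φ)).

ψ ↔ φ = 1 − |0.411 − 0.519| = 1 − 0.108 = 0.892
χ ⊕ (ψ ↔ φ) = min(1, 0.882 + 0.892) = min(1, 1.774) = 1.000
~φ = 1 − 0.519 = 0.481
(χ ⊕ (ψ ↔ φ)) ↔ ~φ = 1 − |1.000 − 0.481| = 1 − 0.519 = 0.481
~((χ ⊕ (ψ ↔ φ)) ↔ ~φ) = 1 − 0.481 = 0.519
χ → ~((χ ⊕ (ψ ↔ φ)) ↔ ~φ) = min(1, 1 − 0.882 + 0.519) = min(1, 0.637) = 0.637
~(χ → ~((χ ⊕ (ψ ↔ φ)) ↔ ~φ)) = 1 − 0.637 = 0.363
~~(χ → ~((χ ⊕ (ψ ↔ φ)) ↔ ~φ)) = 1 − 0.363 = 0.637
~~~(χ → ~((χ ⊕ (ψ ↔ φ)) ↔ ~φ)) = 1 − 0.637 = 0.363
~~~~(χ → ~((χ ⊕ (ψ ↔ φ)) ↔ ~φ)) = 1 − 0.363 = 0.637

0.637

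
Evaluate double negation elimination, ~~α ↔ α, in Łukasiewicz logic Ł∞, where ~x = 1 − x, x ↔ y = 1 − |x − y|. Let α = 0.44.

~α = 1 − 0.44 = 0.56
~~α = 1 − 0.56 = 0.44
~~α ↔ α = 1 − |0.44 − 0.44| = 1 − 0.00 = 1.00
(As expected: always 1 in Ł∞ since negation is involutive.)

1.00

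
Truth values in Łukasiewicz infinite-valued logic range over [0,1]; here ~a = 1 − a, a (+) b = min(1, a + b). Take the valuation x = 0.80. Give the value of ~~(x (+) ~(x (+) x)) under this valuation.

0.80

x (+) x = min(1, 0.80 + 0.80) = min(1, 1.60) = 1.00
~(x (+) x) = 1 − 1.00 = 0.00
x (+) ~(x (+) x) = min(1, 0.80 + 0.00) = min(1, 0.80) = 0.80
~(x (+) ~(x (+) x)) = 1 − 0.80 = 0.20
~~(x (+) ~(x (+) x)) = 1 − 0.20 = 0.80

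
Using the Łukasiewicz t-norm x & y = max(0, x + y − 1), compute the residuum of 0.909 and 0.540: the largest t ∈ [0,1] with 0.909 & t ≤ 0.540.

0.631

The residuum of the Łukasiewicz t-norm gives the supremum: min(1, 1 − 0.909 + 0.540).
1 − 0.909 + 0.540 = 0.631, so t = min(1, 0.631) = 0.631.
Check: 0.909 & 0.631 = max(0, 0.540) = 0.540 ≤ 0.540.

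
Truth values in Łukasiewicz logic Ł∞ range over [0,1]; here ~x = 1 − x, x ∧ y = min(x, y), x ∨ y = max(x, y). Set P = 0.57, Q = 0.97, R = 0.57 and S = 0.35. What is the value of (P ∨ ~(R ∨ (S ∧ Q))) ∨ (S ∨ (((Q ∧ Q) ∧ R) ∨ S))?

0.57

S ∧ Q = min(0.35, 0.97) = 0.35
R ∨ (S ∧ Q) = max(0.57, 0.35) = 0.57
~(R ∨ (S ∧ Q)) = 1 − 0.57 = 0.43
P ∨ ~(R ∨ (S ∧ Q)) = max(0.57, 0.43) = 0.57
Q ∧ Q = min(0.97, 0.97) = 0.97
(Q ∧ Q) ∧ R = min(0.97, 0.57) = 0.57
((Q ∧ Q) ∧ R) ∨ S = max(0.57, 0.35) = 0.57
S ∨ (((Q ∧ Q) ∧ R) ∨ S) = max(0.35, 0.57) = 0.57
(P ∨ ~(R ∨ (S ∧ Q))) ∨ (S ∨ (((Q ∧ Q) ∧ R) ∨ S)) = max(0.57, 0.57) = 0.57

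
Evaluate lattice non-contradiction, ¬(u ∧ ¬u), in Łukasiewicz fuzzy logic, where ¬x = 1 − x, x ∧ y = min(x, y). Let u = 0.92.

0.92

¬u = 1 − 0.92 = 0.08
u ∧ ¬u = min(0.92, 0.08) = 0.08
¬(u ∧ ¬u) = 1 − 0.08 = 0.92
(The value 0.92 < 1 shows this instance is not satisfied; not a Ł∞-tautology — its value is 1 − min(a, 1−a).)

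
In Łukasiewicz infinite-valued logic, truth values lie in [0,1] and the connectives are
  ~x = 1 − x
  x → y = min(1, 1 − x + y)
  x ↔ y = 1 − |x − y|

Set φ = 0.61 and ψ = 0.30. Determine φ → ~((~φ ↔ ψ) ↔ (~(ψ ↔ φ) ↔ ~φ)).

0.40

~φ = 1 − 0.61 = 0.39
~φ ↔ ψ = 1 − |0.39 − 0.30| = 1 − 0.09 = 0.91
ψ ↔ φ = 1 − |0.30 − 0.61| = 1 − 0.31 = 0.69
~(ψ ↔ φ) = 1 − 0.69 = 0.31
~(ψ ↔ φ) ↔ ~φ = 1 − |0.31 − 0.39| = 1 − 0.08 = 0.92
(~φ ↔ ψ) ↔ (~(ψ ↔ φ) ↔ ~φ) = 1 − |0.91 − 0.92| = 1 − 0.01 = 0.99
~((~φ ↔ ψ) ↔ (~(ψ ↔ φ) ↔ ~φ)) = 1 − 0.99 = 0.01
φ → ~((~φ ↔ ψ) ↔ (~(ψ ↔ φ) ↔ ~φ)) = min(1, 1 − 0.61 + 0.01) = min(1, 0.40) = 0.40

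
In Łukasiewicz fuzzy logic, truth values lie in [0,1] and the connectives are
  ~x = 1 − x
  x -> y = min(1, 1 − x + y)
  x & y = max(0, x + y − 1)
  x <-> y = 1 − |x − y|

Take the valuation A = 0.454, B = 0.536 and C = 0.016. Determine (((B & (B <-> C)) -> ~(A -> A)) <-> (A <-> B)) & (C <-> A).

B <-> C = 1 − |0.536 − 0.016| = 1 − 0.520 = 0.480
B & (B <-> C) = max(0, 0.536 + 0.480 − 1) = max(0, 0.016) = 0.016
A -> A = min(1, 1 − 0.454 + 0.454) = min(1, 1.000) = 1.000
~(A -> A) = 1 − 1.000 = 0.000
(B & (B <-> C)) -> ~(A -> A) = min(1, 1 − 0.016 + 0.000) = min(1, 0.984) = 0.984
A <-> B = 1 − |0.454 − 0.536| = 1 − 0.082 = 0.918
((B & (B <-> C)) -> ~(A -> A)) <-> (A <-> B) = 1 − |0.984 − 0.918| = 1 − 0.066 = 0.934
C <-> A = 1 − |0.016 − 0.454| = 1 − 0.438 = 0.562
(((B & (B <-> C)) -> ~(A -> A)) <-> (A <-> B)) & (C <-> A) = max(0, 0.934 + 0.562 − 1) = max(0, 0.496) = 0.496

0.496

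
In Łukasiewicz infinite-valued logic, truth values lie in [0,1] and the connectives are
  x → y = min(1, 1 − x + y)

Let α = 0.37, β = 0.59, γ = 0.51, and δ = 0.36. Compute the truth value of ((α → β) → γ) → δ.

α → β = min(1, 1 − 0.37 + 0.59) = min(1, 1.22) = 1.00
(α → β) → γ = min(1, 1 − 1.00 + 0.51) = min(1, 0.51) = 0.51
((α → β) → γ) → δ = min(1, 1 − 0.51 + 0.36) = min(1, 0.85) = 0.85

0.85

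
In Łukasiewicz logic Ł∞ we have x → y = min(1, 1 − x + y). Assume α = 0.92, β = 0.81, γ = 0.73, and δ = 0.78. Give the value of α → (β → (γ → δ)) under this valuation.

1.00

γ → δ = min(1, 1 − 0.73 + 0.78) = min(1, 1.05) = 1.00
β → (γ → δ) = min(1, 1 − 0.81 + 1.00) = min(1, 1.19) = 1.00
α → (β → (γ → δ)) = min(1, 1 − 0.92 + 1.00) = min(1, 1.08) = 1.00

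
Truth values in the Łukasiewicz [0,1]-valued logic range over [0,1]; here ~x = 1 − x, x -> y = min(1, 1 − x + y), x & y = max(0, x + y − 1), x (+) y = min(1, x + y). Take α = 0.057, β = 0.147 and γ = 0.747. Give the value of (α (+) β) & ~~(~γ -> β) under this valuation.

α (+) β = min(1, 0.057 + 0.147) = min(1, 0.204) = 0.204
~γ = 1 − 0.747 = 0.253
~γ -> β = min(1, 1 − 0.253 + 0.147) = min(1, 0.894) = 0.894
~(~γ -> β) = 1 − 0.894 = 0.106
~~(~γ -> β) = 1 − 0.106 = 0.894
(α (+) β) & ~~(~γ -> β) = max(0, 0.204 + 0.894 − 1) = max(0, 0.098) = 0.098

0.098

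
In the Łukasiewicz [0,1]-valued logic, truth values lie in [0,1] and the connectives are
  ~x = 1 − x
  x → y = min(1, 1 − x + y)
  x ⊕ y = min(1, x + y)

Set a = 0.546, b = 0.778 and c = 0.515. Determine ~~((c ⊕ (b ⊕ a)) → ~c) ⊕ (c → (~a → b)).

b ⊕ a = min(1, 0.778 + 0.546) = min(1, 1.324) = 1.000
c ⊕ (b ⊕ a) = min(1, 0.515 + 1.000) = min(1, 1.515) = 1.000
~c = 1 − 0.515 = 0.485
(c ⊕ (b ⊕ a)) → ~c = min(1, 1 − 1.000 + 0.485) = min(1, 0.485) = 0.485
~((c ⊕ (b ⊕ a)) → ~c) = 1 − 0.485 = 0.515
~~((c ⊕ (b ⊕ a)) → ~c) = 1 − 0.515 = 0.485
~a = 1 − 0.546 = 0.454
~a → b = min(1, 1 − 0.454 + 0.778) = min(1, 1.324) = 1.000
c → (~a → b) = min(1, 1 − 0.515 + 1.000) = min(1, 1.485) = 1.000
~~((c ⊕ (b ⊕ a)) → ~c) ⊕ (c → (~a → b)) = min(1, 0.485 + 1.000) = min(1, 1.485) = 1.000

1.000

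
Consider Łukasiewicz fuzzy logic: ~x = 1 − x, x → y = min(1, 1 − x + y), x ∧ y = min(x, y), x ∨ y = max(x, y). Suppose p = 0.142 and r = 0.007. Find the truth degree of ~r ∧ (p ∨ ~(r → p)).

0.142

~r = 1 − 0.007 = 0.993
r → p = min(1, 1 − 0.007 + 0.142) = min(1, 1.135) = 1.000
~(r → p) = 1 − 1.000 = 0.000
p ∨ ~(r → p) = max(0.142, 0.000) = 0.142
~r ∧ (p ∨ ~(r → p)) = min(0.993, 0.142) = 0.142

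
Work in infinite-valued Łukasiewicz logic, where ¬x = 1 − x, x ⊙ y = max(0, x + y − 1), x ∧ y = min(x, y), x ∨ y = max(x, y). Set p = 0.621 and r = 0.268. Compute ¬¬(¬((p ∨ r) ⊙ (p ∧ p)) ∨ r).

0.758

p ∨ r = max(0.621, 0.268) = 0.621
p ∧ p = min(0.621, 0.621) = 0.621
(p ∨ r) ⊙ (p ∧ p) = max(0, 0.621 + 0.621 − 1) = max(0, 0.242) = 0.242
¬((p ∨ r) ⊙ (p ∧ p)) = 1 − 0.242 = 0.758
¬((p ∨ r) ⊙ (p ∧ p)) ∨ r = max(0.758, 0.268) = 0.758
¬(¬((p ∨ r) ⊙ (p ∧ p)) ∨ r) = 1 − 0.758 = 0.242
¬¬(¬((p ∨ r) ⊙ (p ∧ p)) ∨ r) = 1 − 0.242 = 0.758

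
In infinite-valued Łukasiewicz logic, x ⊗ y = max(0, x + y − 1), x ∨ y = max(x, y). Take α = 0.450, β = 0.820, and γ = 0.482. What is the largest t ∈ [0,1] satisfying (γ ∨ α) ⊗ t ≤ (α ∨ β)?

1.000

γ ∨ α = max(0.482, 0.450) = 0.482
So the left factor is γ ∨ α = 0.482.
α ∨ β = max(0.450, 0.820) = 0.820
So the right-hand bound is α ∨ β = 0.820.
The residuum of the Łukasiewicz t-norm gives the supremum: min(1, 1 − 0.482 + 0.820).
1 − 0.482 + 0.820 = 1.338, so t = min(1, 1.338) = 1.000.
Check: 0.482 ⊗ 1.000 = max(0, 0.482) = 0.482 ≤ 0.820.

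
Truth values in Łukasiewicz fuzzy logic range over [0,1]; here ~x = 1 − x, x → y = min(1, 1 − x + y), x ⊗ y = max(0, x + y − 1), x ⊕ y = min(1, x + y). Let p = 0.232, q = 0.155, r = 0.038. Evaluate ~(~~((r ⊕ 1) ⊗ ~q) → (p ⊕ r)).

r ⊕ 1 = min(1, 0.038 + 1.000) = min(1, 1.038) = 1.000
~q = 1 − 0.155 = 0.845
(r ⊕ 1) ⊗ ~q = max(0, 1.000 + 0.845 − 1) = max(0, 0.845) = 0.845
~((r ⊕ 1) ⊗ ~q) = 1 − 0.845 = 0.155
~~((r ⊕ 1) ⊗ ~q) = 1 − 0.155 = 0.845
p ⊕ r = min(1, 0.232 + 0.038) = min(1, 0.270) = 0.270
~~((r ⊕ 1) ⊗ ~q) → (p ⊕ r) = min(1, 1 − 0.845 + 0.270) = min(1, 0.425) = 0.425
~(~~((r ⊕ 1) ⊗ ~q) → (p ⊕ r)) = 1 − 0.425 = 0.575

0.575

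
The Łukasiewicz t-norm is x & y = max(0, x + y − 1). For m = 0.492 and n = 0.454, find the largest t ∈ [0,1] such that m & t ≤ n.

The residuum of the Łukasiewicz t-norm gives the supremum: min(1, 1 − 0.492 + 0.454).
1 − 0.492 + 0.454 = 0.962, so t = min(1, 0.962) = 0.962.
Check: 0.492 & 0.962 = max(0, 0.454) = 0.454 ≤ 0.454.

0.962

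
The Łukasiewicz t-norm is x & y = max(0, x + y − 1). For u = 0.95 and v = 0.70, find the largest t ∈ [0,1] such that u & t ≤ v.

The residuum of the Łukasiewicz t-norm gives the supremum: min(1, 1 − 0.95 + 0.70).
1 − 0.95 + 0.70 = 0.75, so t = min(1, 0.75) = 0.75.
Check: 0.95 & 0.75 = max(0, 0.70) = 0.70 ≤ 0.70.

0.75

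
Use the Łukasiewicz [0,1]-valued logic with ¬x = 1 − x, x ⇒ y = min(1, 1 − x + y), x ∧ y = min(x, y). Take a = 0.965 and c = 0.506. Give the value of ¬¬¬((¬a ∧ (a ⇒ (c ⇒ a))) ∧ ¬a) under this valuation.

¬a = 1 − 0.965 = 0.035
c ⇒ a = min(1, 1 − 0.506 + 0.965) = min(1, 1.459) = 1.000
a ⇒ (c ⇒ a) = min(1, 1 − 0.965 + 1.000) = min(1, 1.035) = 1.000
¬a ∧ (a ⇒ (c ⇒ a)) = min(0.035, 1.000) = 0.035
(¬a ∧ (a ⇒ (c ⇒ a))) ∧ ¬a = min(0.035, 0.035) = 0.035
¬((¬a ∧ (a ⇒ (c ⇒ a))) ∧ ¬a) = 1 − 0.035 = 0.965
¬¬((¬a ∧ (a ⇒ (c ⇒ a))) ∧ ¬a) = 1 − 0.965 = 0.035
¬¬¬((¬a ∧ (a ⇒ (c ⇒ a))) ∧ ¬a) = 1 − 0.035 = 0.965

0.965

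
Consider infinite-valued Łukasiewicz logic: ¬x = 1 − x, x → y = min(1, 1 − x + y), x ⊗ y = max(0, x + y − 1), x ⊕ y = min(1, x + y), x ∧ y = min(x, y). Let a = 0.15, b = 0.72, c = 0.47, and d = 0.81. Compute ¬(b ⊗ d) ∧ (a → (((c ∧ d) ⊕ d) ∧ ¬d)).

b ⊗ d = max(0, 0.72 + 0.81 − 1) = max(0, 0.53) = 0.53
¬(b ⊗ d) = 1 − 0.53 = 0.47
c ∧ d = min(0.47, 0.81) = 0.47
(c ∧ d) ⊕ d = min(1, 0.47 + 0.81) = min(1, 1.28) = 1.00
¬d = 1 − 0.81 = 0.19
((c ∧ d) ⊕ d) ∧ ¬d = min(1.00, 0.19) = 0.19
a → (((c ∧ d) ⊕ d) ∧ ¬d) = min(1, 1 − 0.15 + 0.19) = min(1, 1.04) = 1.00
¬(b ⊗ d) ∧ (a → (((c ∧ d) ⊕ d) ∧ ¬d)) = min(0.47, 1.00) = 0.47

0.47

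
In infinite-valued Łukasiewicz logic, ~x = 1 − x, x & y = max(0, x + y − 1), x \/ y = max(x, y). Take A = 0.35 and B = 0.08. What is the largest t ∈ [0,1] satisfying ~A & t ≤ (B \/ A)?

~A = 1 − 0.35 = 0.65
So the left factor is ~A = 0.65.
B \/ A = max(0.08, 0.35) = 0.35
So the right-hand bound is B \/ A = 0.35.
The residuum of the Łukasiewicz t-norm gives the supremum: min(1, 1 − 0.65 + 0.35).
1 − 0.65 + 0.35 = 0.70, so t = min(1, 0.70) = 0.70.
Check: 0.65 & 0.70 = max(0, 0.35) = 0.35 ≤ 0.35.

0.70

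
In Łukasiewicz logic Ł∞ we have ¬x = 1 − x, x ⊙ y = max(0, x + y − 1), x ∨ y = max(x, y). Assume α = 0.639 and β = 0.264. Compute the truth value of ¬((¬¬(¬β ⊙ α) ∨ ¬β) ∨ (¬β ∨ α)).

0.264

¬β = 1 − 0.264 = 0.736
¬β ⊙ α = max(0, 0.736 + 0.639 − 1) = max(0, 0.375) = 0.375
¬(¬β ⊙ α) = 1 − 0.375 = 0.625
¬¬(¬β ⊙ α) = 1 − 0.625 = 0.375
¬¬(¬β ⊙ α) ∨ ¬β = max(0.375, 0.736) = 0.736
¬β ∨ α = max(0.736, 0.639) = 0.736
(¬¬(¬β ⊙ α) ∨ ¬β) ∨ (¬β ∨ α) = max(0.736, 0.736) = 0.736
¬((¬¬(¬β ⊙ α) ∨ ¬β) ∨ (¬β ∨ α)) = 1 − 0.736 = 0.264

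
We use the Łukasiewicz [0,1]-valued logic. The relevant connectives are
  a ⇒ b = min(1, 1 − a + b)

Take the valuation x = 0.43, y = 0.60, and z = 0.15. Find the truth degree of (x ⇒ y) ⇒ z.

x ⇒ y = min(1, 1 − 0.43 + 0.60) = min(1, 1.17) = 1.00
(x ⇒ y) ⇒ z = min(1, 1 − 1.00 + 0.15) = min(1, 0.15) = 0.15

0.15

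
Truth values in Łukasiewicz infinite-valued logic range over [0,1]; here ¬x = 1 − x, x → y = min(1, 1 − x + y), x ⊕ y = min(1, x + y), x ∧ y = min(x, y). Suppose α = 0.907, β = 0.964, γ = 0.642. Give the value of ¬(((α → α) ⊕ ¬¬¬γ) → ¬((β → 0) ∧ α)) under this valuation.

α → α = min(1, 1 − 0.907 + 0.907) = min(1, 1.000) = 1.000
¬γ = 1 − 0.642 = 0.358
¬¬γ = 1 − 0.358 = 0.642
¬¬¬γ = 1 − 0.642 = 0.358
(α → α) ⊕ ¬¬¬γ = min(1, 1.000 + 0.358) = min(1, 1.358) = 1.000
β → 0 = min(1, 1 − 0.964 + 0.000) = min(1, 0.036) = 0.036
(β → 0) ∧ α = min(0.036, 0.907) = 0.036
¬((β → 0) ∧ α) = 1 − 0.036 = 0.964
((α → α) ⊕ ¬¬¬γ) → ¬((β → 0) ∧ α) = min(1, 1 − 1.000 + 0.964) = min(1, 0.964) = 0.964
¬(((α → α) ⊕ ¬¬¬γ) → ¬((β → 0) ∧ α)) = 1 − 0.964 = 0.036

0.036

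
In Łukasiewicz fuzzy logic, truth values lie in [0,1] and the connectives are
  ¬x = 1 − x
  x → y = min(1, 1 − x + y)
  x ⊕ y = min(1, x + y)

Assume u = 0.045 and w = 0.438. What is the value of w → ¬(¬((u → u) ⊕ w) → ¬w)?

0.562

u → u = min(1, 1 − 0.045 + 0.045) = min(1, 1.000) = 1.000
(u → u) ⊕ w = min(1, 1.000 + 0.438) = min(1, 1.438) = 1.000
¬((u → u) ⊕ w) = 1 − 1.000 = 0.000
¬w = 1 − 0.438 = 0.562
¬((u → u) ⊕ w) → ¬w = min(1, 1 − 0.000 + 0.562) = min(1, 1.562) = 1.000
¬(¬((u → u) ⊕ w) → ¬w) = 1 − 1.000 = 0.000
w → ¬(¬((u → u) ⊕ w) → ¬w) = min(1, 1 − 0.438 + 0.000) = min(1, 0.562) = 0.562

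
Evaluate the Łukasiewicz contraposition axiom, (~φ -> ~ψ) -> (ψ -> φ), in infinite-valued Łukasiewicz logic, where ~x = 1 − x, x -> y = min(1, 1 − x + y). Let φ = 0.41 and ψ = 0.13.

~φ = 1 − 0.41 = 0.59
~ψ = 1 − 0.13 = 0.87
~φ -> ~ψ = min(1, 1 − 0.59 + 0.87) = min(1, 1.28) = 1.00
ψ -> φ = min(1, 1 − 0.13 + 0.41) = min(1, 1.28) = 1.00
(~φ -> ~ψ) -> (ψ -> φ) = min(1, 1 − 1.00 + 1.00) = min(1, 1.00) = 1.00
(As expected: an axiom of Ł∞, always 1.)

1.00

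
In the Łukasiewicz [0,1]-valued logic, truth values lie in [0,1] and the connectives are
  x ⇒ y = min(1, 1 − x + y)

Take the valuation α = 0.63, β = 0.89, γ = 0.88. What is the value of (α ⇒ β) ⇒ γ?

0.88

α ⇒ β = min(1, 1 − 0.63 + 0.89) = min(1, 1.26) = 1.00
(α ⇒ β) ⇒ γ = min(1, 1 − 1.00 + 0.88) = min(1, 0.88) = 0.88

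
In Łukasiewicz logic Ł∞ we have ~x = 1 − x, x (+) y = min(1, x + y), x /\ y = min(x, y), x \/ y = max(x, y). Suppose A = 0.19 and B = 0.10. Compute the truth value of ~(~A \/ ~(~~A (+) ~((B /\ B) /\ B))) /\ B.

0.10

~A = 1 − 0.19 = 0.81
~~A = 1 − 0.81 = 0.19
B /\ B = min(0.10, 0.10) = 0.10
(B /\ B) /\ B = min(0.10, 0.10) = 0.10
~((B /\ B) /\ B) = 1 − 0.10 = 0.90
~~A (+) ~((B /\ B) /\ B) = min(1, 0.19 + 0.90) = min(1, 1.09) = 1.00
~(~~A (+) ~((B /\ B) /\ B)) = 1 − 1.00 = 0.00
~A \/ ~(~~A (+) ~((B /\ B) /\ B)) = max(0.81, 0.00) = 0.81
~(~A \/ ~(~~A (+) ~((B /\ B) /\ B))) = 1 − 0.81 = 0.19
~(~A \/ ~(~~A (+) ~((B /\ B) /\ B))) /\ B = min(0.19, 0.10) = 0.10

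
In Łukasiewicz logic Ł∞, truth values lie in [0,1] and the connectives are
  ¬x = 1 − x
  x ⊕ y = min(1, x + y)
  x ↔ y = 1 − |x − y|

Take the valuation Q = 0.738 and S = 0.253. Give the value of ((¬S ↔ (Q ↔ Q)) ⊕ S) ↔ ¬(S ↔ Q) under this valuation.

¬S = 1 − 0.253 = 0.747
Q ↔ Q = 1 − |0.738 − 0.738| = 1 − 0.000 = 1.000
¬S ↔ (Q ↔ Q) = 1 − |0.747 − 1.000| = 1 − 0.253 = 0.747
(¬S ↔ (Q ↔ Q)) ⊕ S = min(1, 0.747 + 0.253) = min(1, 1.000) = 1.000
S ↔ Q = 1 − |0.253 − 0.738| = 1 − 0.485 = 0.515
¬(S ↔ Q) = 1 − 0.515 = 0.485
((¬S ↔ (Q ↔ Q)) ⊕ S) ↔ ¬(S ↔ Q) = 1 − |1.000 − 0.485| = 1 − 0.515 = 0.485

0.485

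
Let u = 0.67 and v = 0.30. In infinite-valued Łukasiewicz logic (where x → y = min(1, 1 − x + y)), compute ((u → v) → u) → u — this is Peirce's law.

0.67

u → v = min(1, 1 − 0.67 + 0.30) = min(1, 0.63) = 0.63
(u → v) → u = min(1, 1 − 0.63 + 0.67) = min(1, 1.04) = 1.00
((u → v) → u) → u = min(1, 1 − 1.00 + 0.67) = min(1, 0.67) = 0.67
(The value 0.67 < 1 shows this instance is not satisfied; not a Ł∞-tautology in general.)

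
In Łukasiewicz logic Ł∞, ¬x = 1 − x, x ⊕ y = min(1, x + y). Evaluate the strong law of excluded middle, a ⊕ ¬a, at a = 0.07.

¬a = 1 − 0.07 = 0.93
a ⊕ ¬a = min(1, 0.07 + 0.93) = min(1, 1.00) = 1.00
(As expected: always 1 in Ł∞ since a ⊕ (1−a) = 1.)

1.00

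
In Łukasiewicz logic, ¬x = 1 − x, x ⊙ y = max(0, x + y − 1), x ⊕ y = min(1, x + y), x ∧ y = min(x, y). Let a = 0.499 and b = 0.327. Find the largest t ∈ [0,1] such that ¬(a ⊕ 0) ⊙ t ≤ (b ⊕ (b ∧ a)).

a ⊕ 0 = min(1, 0.499 + 0.000) = min(1, 0.499) = 0.499
¬(a ⊕ 0) = 1 − 0.499 = 0.501
So the left factor is ¬(a ⊕ 0) = 0.501.
b ∧ a = min(0.327, 0.499) = 0.327
b ⊕ (b ∧ a) = min(1, 0.327 + 0.327) = min(1, 0.654) = 0.654
So the right-hand bound is b ⊕ (b ∧ a) = 0.654.
The residuum of the Łukasiewicz t-norm gives the supremum: min(1, 1 − 0.501 + 0.654).
1 − 0.501 + 0.654 = 1.153, so t = min(1, 1.153) = 1.000.
Check: 0.501 ⊙ 1.000 = max(0, 0.501) = 0.501 ≤ 0.654.

1.000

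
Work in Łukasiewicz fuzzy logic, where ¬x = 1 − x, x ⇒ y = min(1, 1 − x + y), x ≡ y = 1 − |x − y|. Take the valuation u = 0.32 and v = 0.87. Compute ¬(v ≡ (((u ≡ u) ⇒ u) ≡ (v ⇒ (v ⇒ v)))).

u ≡ u = 1 − |0.32 − 0.32| = 1 − 0.00 = 1.00
(u ≡ u) ⇒ u = min(1, 1 − 1.00 + 0.32) = min(1, 0.32) = 0.32
v ⇒ v = min(1, 1 − 0.87 + 0.87) = min(1, 1.00) = 1.00
v ⇒ (v ⇒ v) = min(1, 1 − 0.87 + 1.00) = min(1, 1.13) = 1.00
((u ≡ u) ⇒ u) ≡ (v ⇒ (v ⇒ v)) = 1 − |0.32 − 1.00| = 1 − 0.68 = 0.32
v ≡ (((u ≡ u) ⇒ u) ≡ (v ⇒ (v ⇒ v))) = 1 − |0.87 − 0.32| = 1 − 0.55 = 0.45
¬(v ≡ (((u ≡ u) ⇒ u) ≡ (v ⇒ (v ⇒ v)))) = 1 − 0.45 = 0.55

0.55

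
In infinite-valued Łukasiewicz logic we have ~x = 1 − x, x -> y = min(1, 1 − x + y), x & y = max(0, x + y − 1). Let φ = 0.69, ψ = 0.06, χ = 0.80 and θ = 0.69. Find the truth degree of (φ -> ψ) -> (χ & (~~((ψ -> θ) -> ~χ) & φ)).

0.63

φ -> ψ = min(1, 1 − 0.69 + 0.06) = min(1, 0.37) = 0.37
ψ -> θ = min(1, 1 − 0.06 + 0.69) = min(1, 1.63) = 1.00
~χ = 1 − 0.80 = 0.20
(ψ -> θ) -> ~χ = min(1, 1 − 1.00 + 0.20) = min(1, 0.20) = 0.20
~((ψ -> θ) -> ~χ) = 1 − 0.20 = 0.80
~~((ψ -> θ) -> ~χ) = 1 − 0.80 = 0.20
~~((ψ -> θ) -> ~χ) & φ = max(0, 0.20 + 0.69 − 1) = max(0, -0.11) = 0.00
χ & (~~((ψ -> θ) -> ~χ) & φ) = max(0, 0.80 + 0.00 − 1) = max(0, -0.20) = 0.00
(φ -> ψ) -> (χ & (~~((ψ -> θ) -> ~χ) & φ)) = min(1, 1 − 0.37 + 0.00) = min(1, 0.63) = 0.63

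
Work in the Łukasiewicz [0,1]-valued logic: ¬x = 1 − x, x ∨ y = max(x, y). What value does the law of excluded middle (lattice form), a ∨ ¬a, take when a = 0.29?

0.71

¬a = 1 − 0.29 = 0.71
a ∨ ¬a = max(0.29, 0.71) = 0.71
(The value 0.71 < 1 shows this instance is not satisfied; not a Ł∞-tautology — its value is max(a, 1−a).)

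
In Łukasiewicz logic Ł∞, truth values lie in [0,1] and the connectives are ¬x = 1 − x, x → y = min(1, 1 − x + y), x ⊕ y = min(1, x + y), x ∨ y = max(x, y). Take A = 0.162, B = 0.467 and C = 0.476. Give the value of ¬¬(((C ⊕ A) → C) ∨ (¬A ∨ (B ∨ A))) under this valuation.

0.838

C ⊕ A = min(1, 0.476 + 0.162) = min(1, 0.638) = 0.638
(C ⊕ A) → C = min(1, 1 − 0.638 + 0.476) = min(1, 0.838) = 0.838
¬A = 1 − 0.162 = 0.838
B ∨ A = max(0.467, 0.162) = 0.467
¬A ∨ (B ∨ A) = max(0.838, 0.467) = 0.838
((C ⊕ A) → C) ∨ (¬A ∨ (B ∨ A)) = max(0.838, 0.838) = 0.838
¬(((C ⊕ A) → C) ∨ (¬A ∨ (B ∨ A))) = 1 − 0.838 = 0.162
¬¬(((C ⊕ A) → C) ∨ (¬A ∨ (B ∨ A))) = 1 − 0.162 = 0.838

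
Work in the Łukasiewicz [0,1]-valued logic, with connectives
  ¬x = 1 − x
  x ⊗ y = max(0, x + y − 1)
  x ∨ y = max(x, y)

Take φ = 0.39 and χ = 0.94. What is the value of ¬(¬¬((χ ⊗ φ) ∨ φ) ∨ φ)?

χ ⊗ φ = max(0, 0.94 + 0.39 − 1) = max(0, 0.33) = 0.33
(χ ⊗ φ) ∨ φ = max(0.33, 0.39) = 0.39
¬((χ ⊗ φ) ∨ φ) = 1 − 0.39 = 0.61
¬¬((χ ⊗ φ) ∨ φ) = 1 − 0.61 = 0.39
¬¬((χ ⊗ φ) ∨ φ) ∨ φ = max(0.39, 0.39) = 0.39
¬(¬¬((χ ⊗ φ) ∨ φ) ∨ φ) = 1 − 0.39 = 0.61

0.61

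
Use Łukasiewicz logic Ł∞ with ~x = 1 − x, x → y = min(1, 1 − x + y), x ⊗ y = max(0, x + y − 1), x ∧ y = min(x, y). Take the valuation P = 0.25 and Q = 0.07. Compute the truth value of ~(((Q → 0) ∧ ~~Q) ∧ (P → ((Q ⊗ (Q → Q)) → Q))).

Q → 0 = min(1, 1 − 0.07 + 0.00) = min(1, 0.93) = 0.93
~Q = 1 − 0.07 = 0.93
~~Q = 1 − 0.93 = 0.07
(Q → 0) ∧ ~~Q = min(0.93, 0.07) = 0.07
Q → Q = min(1, 1 − 0.07 + 0.07) = min(1, 1.00) = 1.00
Q ⊗ (Q → Q) = max(0, 0.07 + 1.00 − 1) = max(0, 0.07) = 0.07
(Q ⊗ (Q → Q)) → Q = min(1, 1 − 0.07 + 0.07) = min(1, 1.00) = 1.00
P → ((Q ⊗ (Q → Q)) → Q) = min(1, 1 − 0.25 + 1.00) = min(1, 1.75) = 1.00
((Q → 0) ∧ ~~Q) ∧ (P → ((Q ⊗ (Q → Q)) → Q)) = min(0.07, 1.00) = 0.07
~(((Q → 0) ∧ ~~Q) ∧ (P → ((Q ⊗ (Q → Q)) → Q))) = 1 − 0.07 = 0.93

0.93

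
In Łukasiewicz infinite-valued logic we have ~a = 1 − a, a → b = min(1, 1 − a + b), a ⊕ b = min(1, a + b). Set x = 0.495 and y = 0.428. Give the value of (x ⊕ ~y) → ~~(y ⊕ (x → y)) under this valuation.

1.000

~y = 1 − 0.428 = 0.572
x ⊕ ~y = min(1, 0.495 + 0.572) = min(1, 1.067) = 1.000
x → y = min(1, 1 − 0.495 + 0.428) = min(1, 0.933) = 0.933
y ⊕ (x → y) = min(1, 0.428 + 0.933) = min(1, 1.361) = 1.000
~(y ⊕ (x → y)) = 1 − 1.000 = 0.000
~~(y ⊕ (x → y)) = 1 − 0.000 = 1.000
(x ⊕ ~y) → ~~(y ⊕ (x → y)) = min(1, 1 − 1.000 + 1.000) = min(1, 1.000) = 1.000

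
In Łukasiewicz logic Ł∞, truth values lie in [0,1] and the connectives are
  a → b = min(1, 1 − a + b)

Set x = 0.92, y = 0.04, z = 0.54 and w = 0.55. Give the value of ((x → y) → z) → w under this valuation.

0.55

x → y = min(1, 1 − 0.92 + 0.04) = min(1, 0.12) = 0.12
(x → y) → z = min(1, 1 − 0.12 + 0.54) = min(1, 1.42) = 1.00
((x → y) → z) → w = min(1, 1 − 1.00 + 0.55) = min(1, 0.55) = 0.55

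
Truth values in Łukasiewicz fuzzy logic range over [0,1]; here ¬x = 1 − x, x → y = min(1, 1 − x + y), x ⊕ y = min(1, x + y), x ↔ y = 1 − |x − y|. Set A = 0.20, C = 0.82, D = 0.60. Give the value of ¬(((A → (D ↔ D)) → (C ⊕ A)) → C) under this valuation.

0.18

D ↔ D = 1 − |0.60 − 0.60| = 1 − 0.00 = 1.00
A → (D ↔ D) = min(1, 1 − 0.20 + 1.00) = min(1, 1.80) = 1.00
C ⊕ A = min(1, 0.82 + 0.20) = min(1, 1.02) = 1.00
(A → (D ↔ D)) → (C ⊕ A) = min(1, 1 − 1.00 + 1.00) = min(1, 1.00) = 1.00
((A → (D ↔ D)) → (C ⊕ A)) → C = min(1, 1 − 1.00 + 0.82) = min(1, 0.82) = 0.82
¬(((A → (D ↔ D)) → (C ⊕ A)) → C) = 1 − 0.82 = 0.18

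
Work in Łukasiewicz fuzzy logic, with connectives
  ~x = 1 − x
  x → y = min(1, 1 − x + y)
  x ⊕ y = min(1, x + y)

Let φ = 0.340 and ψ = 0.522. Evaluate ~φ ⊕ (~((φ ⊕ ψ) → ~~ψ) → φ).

~φ = 1 − 0.340 = 0.660
φ ⊕ ψ = min(1, 0.340 + 0.522) = min(1, 0.862) = 0.862
~ψ = 1 − 0.522 = 0.478
~~ψ = 1 − 0.478 = 0.522
(φ ⊕ ψ) → ~~ψ = min(1, 1 − 0.862 + 0.522) = min(1, 0.660) = 0.660
~((φ ⊕ ψ) → ~~ψ) = 1 − 0.660 = 0.340
~((φ ⊕ ψ) → ~~ψ) → φ = min(1, 1 − 0.340 + 0.340) = min(1, 1.000) = 1.000
~φ ⊕ (~((φ ⊕ ψ) → ~~ψ) → φ) = min(1, 0.660 + 1.000) = min(1, 1.660) = 1.000

1.000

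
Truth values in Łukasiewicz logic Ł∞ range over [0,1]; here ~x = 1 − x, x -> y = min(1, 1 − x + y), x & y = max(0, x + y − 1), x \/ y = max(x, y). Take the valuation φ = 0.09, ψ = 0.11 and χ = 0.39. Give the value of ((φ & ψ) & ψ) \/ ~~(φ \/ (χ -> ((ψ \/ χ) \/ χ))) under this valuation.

1.00

φ & ψ = max(0, 0.09 + 0.11 − 1) = max(0, -0.80) = 0.00
(φ & ψ) & ψ = max(0, 0.00 + 0.11 − 1) = max(0, -0.89) = 0.00
ψ \/ χ = max(0.11, 0.39) = 0.39
(ψ \/ χ) \/ χ = max(0.39, 0.39) = 0.39
χ -> ((ψ \/ χ) \/ χ) = min(1, 1 − 0.39 + 0.39) = min(1, 1.00) = 1.00
φ \/ (χ -> ((ψ \/ χ) \/ χ)) = max(0.09, 1.00) = 1.00
~(φ \/ (χ -> ((ψ \/ χ) \/ χ))) = 1 − 1.00 = 0.00
~~(φ \/ (χ -> ((ψ \/ χ) \/ χ))) = 1 − 0.00 = 1.00
((φ & ψ) & ψ) \/ ~~(φ \/ (χ -> ((ψ \/ χ) \/ χ))) = max(0.00, 1.00) = 1.00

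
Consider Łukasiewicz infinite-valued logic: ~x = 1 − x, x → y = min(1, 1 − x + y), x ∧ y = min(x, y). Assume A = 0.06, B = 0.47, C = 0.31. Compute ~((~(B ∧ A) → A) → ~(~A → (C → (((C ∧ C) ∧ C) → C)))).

0.12

B ∧ A = min(0.47, 0.06) = 0.06
~(B ∧ A) = 1 − 0.06 = 0.94
~(B ∧ A) → A = min(1, 1 − 0.94 + 0.06) = min(1, 0.12) = 0.12
~A = 1 − 0.06 = 0.94
C ∧ C = min(0.31, 0.31) = 0.31
(C ∧ C) ∧ C = min(0.31, 0.31) = 0.31
((C ∧ C) ∧ C) → C = min(1, 1 − 0.31 + 0.31) = min(1, 1.00) = 1.00
C → (((C ∧ C) ∧ C) → C) = min(1, 1 − 0.31 + 1.00) = min(1, 1.69) = 1.00
~A → (C → (((C ∧ C) ∧ C) → C)) = min(1, 1 − 0.94 + 1.00) = min(1, 1.06) = 1.00
~(~A → (C → (((C ∧ C) ∧ C) → C))) = 1 − 1.00 = 0.00
(~(B ∧ A) → A) → ~(~A → (C → (((C ∧ C) ∧ C) → C))) = min(1, 1 − 0.12 + 0.00) = min(1, 0.88) = 0.88
~((~(B ∧ A) → A) → ~(~A → (C → (((C ∧ C) ∧ C) → C)))) = 1 − 0.88 = 0.12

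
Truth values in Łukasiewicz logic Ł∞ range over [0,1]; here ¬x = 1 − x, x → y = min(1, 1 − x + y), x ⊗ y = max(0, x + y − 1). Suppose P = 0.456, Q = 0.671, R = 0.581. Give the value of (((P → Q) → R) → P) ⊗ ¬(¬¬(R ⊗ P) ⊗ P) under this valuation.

0.875

P → Q = min(1, 1 − 0.456 + 0.671) = min(1, 1.215) = 1.000
(P → Q) → R = min(1, 1 − 1.000 + 0.581) = min(1, 0.581) = 0.581
((P → Q) → R) → P = min(1, 1 − 0.581 + 0.456) = min(1, 0.875) = 0.875
R ⊗ P = max(0, 0.581 + 0.456 − 1) = max(0, 0.037) = 0.037
¬(R ⊗ P) = 1 − 0.037 = 0.963
¬¬(R ⊗ P) = 1 − 0.963 = 0.037
¬¬(R ⊗ P) ⊗ P = max(0, 0.037 + 0.456 − 1) = max(0, -0.507) = 0.000
¬(¬¬(R ⊗ P) ⊗ P) = 1 − 0.000 = 1.000
(((P → Q) → R) → P) ⊗ ¬(¬¬(R ⊗ P) ⊗ P) = max(0, 0.875 + 1.000 − 1) = max(0, 0.875) = 0.875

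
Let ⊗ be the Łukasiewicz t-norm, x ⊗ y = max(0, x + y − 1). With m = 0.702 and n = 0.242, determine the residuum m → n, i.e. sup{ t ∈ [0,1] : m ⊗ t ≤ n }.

0.540

The residuum of the Łukasiewicz t-norm gives the supremum: min(1, 1 − 0.702 + 0.242).
1 − 0.702 + 0.242 = 0.540, so t = min(1, 0.540) = 0.540.
Check: 0.702 ⊗ 0.540 = max(0, 0.242) = 0.242 ≤ 0.242.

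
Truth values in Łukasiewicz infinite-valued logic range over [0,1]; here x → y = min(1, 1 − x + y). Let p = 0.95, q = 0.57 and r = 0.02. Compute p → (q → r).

0.50

q → r = min(1, 1 − 0.57 + 0.02) = min(1, 0.45) = 0.45
p → (q → r) = min(1, 1 − 0.95 + 0.45) = min(1, 0.50) = 0.50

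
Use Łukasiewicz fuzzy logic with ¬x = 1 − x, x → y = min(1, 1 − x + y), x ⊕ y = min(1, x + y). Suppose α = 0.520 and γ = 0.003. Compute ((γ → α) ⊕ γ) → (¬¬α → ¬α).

γ → α = min(1, 1 − 0.003 + 0.520) = min(1, 1.517) = 1.000
(γ → α) ⊕ γ = min(1, 1.000 + 0.003) = min(1, 1.003) = 1.000
¬α = 1 − 0.520 = 0.480
¬¬α = 1 − 0.480 = 0.520
¬¬α → ¬α = min(1, 1 − 0.520 + 0.480) = min(1, 0.960) = 0.960
((γ → α) ⊕ γ) → (¬¬α → ¬α) = min(1, 1 − 1.000 + 0.960) = min(1, 0.960) = 0.960

0.960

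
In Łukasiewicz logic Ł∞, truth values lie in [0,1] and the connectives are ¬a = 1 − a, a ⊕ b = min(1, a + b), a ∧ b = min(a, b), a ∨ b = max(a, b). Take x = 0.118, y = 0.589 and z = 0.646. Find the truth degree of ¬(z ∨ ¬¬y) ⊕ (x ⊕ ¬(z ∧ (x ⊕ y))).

0.826

¬y = 1 − 0.589 = 0.411
¬¬y = 1 − 0.411 = 0.589
z ∨ ¬¬y = max(0.646, 0.589) = 0.646
¬(z ∨ ¬¬y) = 1 − 0.646 = 0.354
x ⊕ y = min(1, 0.118 + 0.589) = min(1, 0.707) = 0.707
z ∧ (x ⊕ y) = min(0.646, 0.707) = 0.646
¬(z ∧ (x ⊕ y)) = 1 − 0.646 = 0.354
x ⊕ ¬(z ∧ (x ⊕ y)) = min(1, 0.118 + 0.354) = min(1, 0.472) = 0.472
¬(z ∨ ¬¬y) ⊕ (x ⊕ ¬(z ∧ (x ⊕ y))) = min(1, 0.354 + 0.472) = min(1, 0.826) = 0.826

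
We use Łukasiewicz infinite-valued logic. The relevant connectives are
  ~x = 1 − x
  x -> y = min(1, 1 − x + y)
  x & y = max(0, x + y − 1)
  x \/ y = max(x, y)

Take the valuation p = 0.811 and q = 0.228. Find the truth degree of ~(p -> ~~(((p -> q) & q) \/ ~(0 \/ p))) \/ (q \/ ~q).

0.772

p -> q = min(1, 1 − 0.811 + 0.228) = min(1, 0.417) = 0.417
(p -> q) & q = max(0, 0.417 + 0.228 − 1) = max(0, -0.355) = 0.000
0 \/ p = max(0.000, 0.811) = 0.811
~(0 \/ p) = 1 − 0.811 = 0.189
((p -> q) & q) \/ ~(0 \/ p) = max(0.000, 0.189) = 0.189
~(((p -> q) & q) \/ ~(0 \/ p)) = 1 − 0.189 = 0.811
~~(((p -> q) & q) \/ ~(0 \/ p)) = 1 − 0.811 = 0.189
p -> ~~(((p -> q) & q) \/ ~(0 \/ p)) = min(1, 1 − 0.811 + 0.189) = min(1, 0.378) = 0.378
~(p -> ~~(((p -> q) & q) \/ ~(0 \/ p))) = 1 − 0.378 = 0.622
~q = 1 − 0.228 = 0.772
q \/ ~q = max(0.228, 0.772) = 0.772
~(p -> ~~(((p -> q) & q) \/ ~(0 \/ p))) \/ (q \/ ~q) = max(0.622, 0.772) = 0.772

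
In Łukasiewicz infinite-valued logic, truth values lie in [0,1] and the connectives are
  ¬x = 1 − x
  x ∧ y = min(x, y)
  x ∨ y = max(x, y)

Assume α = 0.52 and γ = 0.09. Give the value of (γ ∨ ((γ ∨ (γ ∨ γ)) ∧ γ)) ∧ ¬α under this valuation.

0.09

γ ∨ γ = max(0.09, 0.09) = 0.09
γ ∨ (γ ∨ γ) = max(0.09, 0.09) = 0.09
(γ ∨ (γ ∨ γ)) ∧ γ = min(0.09, 0.09) = 0.09
γ ∨ ((γ ∨ (γ ∨ γ)) ∧ γ) = max(0.09, 0.09) = 0.09
¬α = 1 − 0.52 = 0.48
(γ ∨ ((γ ∨ (γ ∨ γ)) ∧ γ)) ∧ ¬α = min(0.09, 0.48) = 0.09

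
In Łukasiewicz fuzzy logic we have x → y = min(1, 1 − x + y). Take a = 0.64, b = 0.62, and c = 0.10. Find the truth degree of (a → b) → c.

a → b = min(1, 1 − 0.64 + 0.62) = min(1, 0.98) = 0.98
(a → b) → c = min(1, 1 − 0.98 + 0.10) = min(1, 0.12) = 0.12

0.12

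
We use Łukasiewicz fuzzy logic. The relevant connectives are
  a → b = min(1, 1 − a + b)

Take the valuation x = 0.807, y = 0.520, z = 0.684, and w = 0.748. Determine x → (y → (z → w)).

z → w = min(1, 1 − 0.684 + 0.748) = min(1, 1.064) = 1.000
y → (z → w) = min(1, 1 − 0.520 + 1.000) = min(1, 1.480) = 1.000
x → (y → (z → w)) = min(1, 1 − 0.807 + 1.000) = min(1, 1.193) = 1.000

1.000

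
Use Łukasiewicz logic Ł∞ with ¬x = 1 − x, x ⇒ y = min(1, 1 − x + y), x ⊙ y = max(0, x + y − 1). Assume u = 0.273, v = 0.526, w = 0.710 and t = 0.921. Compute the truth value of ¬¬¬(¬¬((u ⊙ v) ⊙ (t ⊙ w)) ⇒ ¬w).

u ⊙ v = max(0, 0.273 + 0.526 − 1) = max(0, -0.201) = 0.000
t ⊙ w = max(0, 0.921 + 0.710 − 1) = max(0, 0.631) = 0.631
(u ⊙ v) ⊙ (t ⊙ w) = max(0, 0.000 + 0.631 − 1) = max(0, -0.369) = 0.000
¬((u ⊙ v) ⊙ (t ⊙ w)) = 1 − 0.000 = 1.000
¬¬((u ⊙ v) ⊙ (t ⊙ w)) = 1 − 1.000 = 0.000
¬w = 1 − 0.710 = 0.290
¬¬((u ⊙ v) ⊙ (t ⊙ w)) ⇒ ¬w = min(1, 1 − 0.000 + 0.290) = min(1, 1.290) = 1.000
¬(¬¬((u ⊙ v) ⊙ (t ⊙ w)) ⇒ ¬w) = 1 − 1.000 = 0.000
¬¬(¬¬((u ⊙ v) ⊙ (t ⊙ w)) ⇒ ¬w) = 1 − 0.000 = 1.000
¬¬¬(¬¬((u ⊙ v) ⊙ (t ⊙ w)) ⇒ ¬w) = 1 − 1.000 = 0.000

0.000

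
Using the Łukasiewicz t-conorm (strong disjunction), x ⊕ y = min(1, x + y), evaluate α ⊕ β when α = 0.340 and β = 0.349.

α ⊕ β = min(1, 0.340 + 0.349) = min(1, 0.689) = 0.689
For comparison, the Gödel t-conorm max(x, y) would give 0.349.

0.689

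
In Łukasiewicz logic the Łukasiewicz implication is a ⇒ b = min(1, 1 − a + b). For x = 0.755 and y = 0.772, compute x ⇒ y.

x ⇒ y = min(1, 1 − 0.755 + 0.772) = min(1, 1.017) = 1.000
For comparison, the Gödel implication (1 if a ≤ b else b) would give 1.000.

1.000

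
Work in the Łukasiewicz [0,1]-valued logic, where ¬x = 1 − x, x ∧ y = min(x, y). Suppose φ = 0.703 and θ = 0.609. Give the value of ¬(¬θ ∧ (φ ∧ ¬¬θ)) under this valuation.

0.609

¬θ = 1 − 0.609 = 0.391
¬¬θ = 1 − 0.391 = 0.609
φ ∧ ¬¬θ = min(0.703, 0.609) = 0.609
¬θ ∧ (φ ∧ ¬¬θ) = min(0.391, 0.609) = 0.391
¬(¬θ ∧ (φ ∧ ¬¬θ)) = 1 − 0.391 = 0.609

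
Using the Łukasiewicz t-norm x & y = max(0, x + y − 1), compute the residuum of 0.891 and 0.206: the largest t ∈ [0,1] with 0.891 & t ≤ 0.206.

The residuum of the Łukasiewicz t-norm gives the supremum: min(1, 1 − 0.891 + 0.206).
1 − 0.891 + 0.206 = 0.315, so t = min(1, 0.315) = 0.315.
Check: 0.891 & 0.315 = max(0, 0.206) = 0.206 ≤ 0.206.

0.315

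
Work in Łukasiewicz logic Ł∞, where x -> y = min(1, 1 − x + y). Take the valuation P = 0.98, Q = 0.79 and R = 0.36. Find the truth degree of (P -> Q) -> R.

0.55

P -> Q = min(1, 1 − 0.98 + 0.79) = min(1, 0.81) = 0.81
(P -> Q) -> R = min(1, 1 − 0.81 + 0.36) = min(1, 0.55) = 0.55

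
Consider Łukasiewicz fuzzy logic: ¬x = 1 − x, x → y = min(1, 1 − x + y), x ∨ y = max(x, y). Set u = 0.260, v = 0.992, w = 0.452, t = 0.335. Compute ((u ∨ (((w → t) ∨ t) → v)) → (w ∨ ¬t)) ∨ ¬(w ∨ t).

w → t = min(1, 1 − 0.452 + 0.335) = min(1, 0.883) = 0.883
(w → t) ∨ t = max(0.883, 0.335) = 0.883
((w → t) ∨ t) → v = min(1, 1 − 0.883 + 0.992) = min(1, 1.109) = 1.000
u ∨ (((w → t) ∨ t) → v) = max(0.260, 1.000) = 1.000
¬t = 1 − 0.335 = 0.665
w ∨ ¬t = max(0.452, 0.665) = 0.665
(u ∨ (((w → t) ∨ t) → v)) → (w ∨ ¬t) = min(1, 1 − 1.000 + 0.665) = min(1, 0.665) = 0.665
w ∨ t = max(0.452, 0.335) = 0.452
¬(w ∨ t) = 1 − 0.452 = 0.548
((u ∨ (((w → t) ∨ t) → v)) → (w ∨ ¬t)) ∨ ¬(w ∨ t) = max(0.665, 0.548) = 0.665

0.665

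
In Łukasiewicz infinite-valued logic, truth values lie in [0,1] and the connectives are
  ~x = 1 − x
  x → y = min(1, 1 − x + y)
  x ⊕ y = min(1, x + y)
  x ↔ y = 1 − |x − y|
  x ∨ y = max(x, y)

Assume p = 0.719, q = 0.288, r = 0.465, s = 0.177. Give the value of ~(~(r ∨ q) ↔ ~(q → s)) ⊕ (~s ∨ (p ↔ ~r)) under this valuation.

1.000

r ∨ q = max(0.465, 0.288) = 0.465
~(r ∨ q) = 1 − 0.465 = 0.535
q → s = min(1, 1 − 0.288 + 0.177) = min(1, 0.889) = 0.889
~(q → s) = 1 − 0.889 = 0.111
~(r ∨ q) ↔ ~(q → s) = 1 − |0.535 − 0.111| = 1 − 0.424 = 0.576
~(~(r ∨ q) ↔ ~(q → s)) = 1 − 0.576 = 0.424
~s = 1 − 0.177 = 0.823
~r = 1 − 0.465 = 0.535
p ↔ ~r = 1 − |0.719 − 0.535| = 1 − 0.184 = 0.816
~s ∨ (p ↔ ~r) = max(0.823, 0.816) = 0.823
~(~(r ∨ q) ↔ ~(q → s)) ⊕ (~s ∨ (p ↔ ~r)) = min(1, 0.424 + 0.823) = min(1, 1.247) = 1.000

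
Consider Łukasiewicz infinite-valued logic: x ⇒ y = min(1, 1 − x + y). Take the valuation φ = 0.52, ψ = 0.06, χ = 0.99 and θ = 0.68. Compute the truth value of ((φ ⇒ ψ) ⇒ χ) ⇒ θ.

0.68

φ ⇒ ψ = min(1, 1 − 0.52 + 0.06) = min(1, 0.54) = 0.54
(φ ⇒ ψ) ⇒ χ = min(1, 1 − 0.54 + 0.99) = min(1, 1.45) = 1.00
((φ ⇒ ψ) ⇒ χ) ⇒ θ = min(1, 1 − 1.00 + 0.68) = min(1, 0.68) = 0.68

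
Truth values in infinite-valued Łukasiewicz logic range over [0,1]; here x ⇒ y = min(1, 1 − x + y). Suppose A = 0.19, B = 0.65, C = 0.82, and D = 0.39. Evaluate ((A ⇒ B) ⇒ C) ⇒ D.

0.57

A ⇒ B = min(1, 1 − 0.19 + 0.65) = min(1, 1.46) = 1.00
(A ⇒ B) ⇒ C = min(1, 1 − 1.00 + 0.82) = min(1, 0.82) = 0.82
((A ⇒ B) ⇒ C) ⇒ D = min(1, 1 − 0.82 + 0.39) = min(1, 0.57) = 0.57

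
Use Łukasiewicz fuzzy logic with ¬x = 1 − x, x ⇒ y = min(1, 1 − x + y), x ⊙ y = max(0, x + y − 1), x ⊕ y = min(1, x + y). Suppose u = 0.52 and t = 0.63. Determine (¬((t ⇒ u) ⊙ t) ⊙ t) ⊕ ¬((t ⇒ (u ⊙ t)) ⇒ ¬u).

0.15

t ⇒ u = min(1, 1 − 0.63 + 0.52) = min(1, 0.89) = 0.89
(t ⇒ u) ⊙ t = max(0, 0.89 + 0.63 − 1) = max(0, 0.52) = 0.52
¬((t ⇒ u) ⊙ t) = 1 − 0.52 = 0.48
¬((t ⇒ u) ⊙ t) ⊙ t = max(0, 0.48 + 0.63 − 1) = max(0, 0.11) = 0.11
u ⊙ t = max(0, 0.52 + 0.63 − 1) = max(0, 0.15) = 0.15
t ⇒ (u ⊙ t) = min(1, 1 − 0.63 + 0.15) = min(1, 0.52) = 0.52
¬u = 1 − 0.52 = 0.48
(t ⇒ (u ⊙ t)) ⇒ ¬u = min(1, 1 − 0.52 + 0.48) = min(1, 0.96) = 0.96
¬((t ⇒ (u ⊙ t)) ⇒ ¬u) = 1 − 0.96 = 0.04
(¬((t ⇒ u) ⊙ t) ⊙ t) ⊕ ¬((t ⇒ (u ⊙ t)) ⇒ ¬u) = min(1, 0.11 + 0.04) = min(1, 0.15) = 0.15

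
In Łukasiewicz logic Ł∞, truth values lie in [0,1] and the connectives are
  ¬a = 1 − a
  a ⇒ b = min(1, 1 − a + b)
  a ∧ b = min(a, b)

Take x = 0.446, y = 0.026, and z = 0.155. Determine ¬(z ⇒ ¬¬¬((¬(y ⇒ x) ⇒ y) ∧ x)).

y ⇒ x = min(1, 1 − 0.026 + 0.446) = min(1, 1.420) = 1.000
¬(y ⇒ x) = 1 − 1.000 = 0.000
¬(y ⇒ x) ⇒ y = min(1, 1 − 0.000 + 0.026) = min(1, 1.026) = 1.000
(¬(y ⇒ x) ⇒ y) ∧ x = min(1.000, 0.446) = 0.446
¬((¬(y ⇒ x) ⇒ y) ∧ x) = 1 − 0.446 = 0.554
¬¬((¬(y ⇒ x) ⇒ y) ∧ x) = 1 − 0.554 = 0.446
¬¬¬((¬(y ⇒ x) ⇒ y) ∧ x) = 1 − 0.446 = 0.554
z ⇒ ¬¬¬((¬(y ⇒ x) ⇒ y) ∧ x) = min(1, 1 − 0.155 + 0.554) = min(1, 1.399) = 1.000
¬(z ⇒ ¬¬¬((¬(y ⇒ x) ⇒ y) ∧ x)) = 1 − 1.000 = 0.000

0.000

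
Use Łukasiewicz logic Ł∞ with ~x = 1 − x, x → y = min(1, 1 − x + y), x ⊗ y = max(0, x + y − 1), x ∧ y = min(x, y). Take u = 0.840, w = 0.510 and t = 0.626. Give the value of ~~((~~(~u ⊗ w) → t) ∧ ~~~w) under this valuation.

~u = 1 − 0.840 = 0.160
~u ⊗ w = max(0, 0.160 + 0.510 − 1) = max(0, -0.330) = 0.000
~(~u ⊗ w) = 1 − 0.000 = 1.000
~~(~u ⊗ w) = 1 − 1.000 = 0.000
~~(~u ⊗ w) → t = min(1, 1 − 0.000 + 0.626) = min(1, 1.626) = 1.000
~w = 1 − 0.510 = 0.490
~~w = 1 − 0.490 = 0.510
~~~w = 1 − 0.510 = 0.490
(~~(~u ⊗ w) → t) ∧ ~~~w = min(1.000, 0.490) = 0.490
~((~~(~u ⊗ w) → t) ∧ ~~~w) = 1 − 0.490 = 0.510
~~((~~(~u ⊗ w) → t) ∧ ~~~w) = 1 − 0.510 = 0.490

0.490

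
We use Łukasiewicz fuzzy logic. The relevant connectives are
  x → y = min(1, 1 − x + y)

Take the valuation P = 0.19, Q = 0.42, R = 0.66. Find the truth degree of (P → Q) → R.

P → Q = min(1, 1 − 0.19 + 0.42) = min(1, 1.23) = 1.00
(P → Q) → R = min(1, 1 − 1.00 + 0.66) = min(1, 0.66) = 0.66

0.66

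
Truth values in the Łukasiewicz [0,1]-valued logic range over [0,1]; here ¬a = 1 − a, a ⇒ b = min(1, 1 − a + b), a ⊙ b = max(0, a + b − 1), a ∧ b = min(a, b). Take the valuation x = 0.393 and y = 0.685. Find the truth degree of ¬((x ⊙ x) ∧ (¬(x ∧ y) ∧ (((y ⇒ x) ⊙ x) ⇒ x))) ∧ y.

x ⊙ x = max(0, 0.393 + 0.393 − 1) = max(0, -0.214) = 0.000
x ∧ y = min(0.393, 0.685) = 0.393
¬(x ∧ y) = 1 − 0.393 = 0.607
y ⇒ x = min(1, 1 − 0.685 + 0.393) = min(1, 0.708) = 0.708
(y ⇒ x) ⊙ x = max(0, 0.708 + 0.393 − 1) = max(0, 0.101) = 0.101
((y ⇒ x) ⊙ x) ⇒ x = min(1, 1 − 0.101 + 0.393) = min(1, 1.292) = 1.000
¬(x ∧ y) ∧ (((y ⇒ x) ⊙ x) ⇒ x) = min(0.607, 1.000) = 0.607
(x ⊙ x) ∧ (¬(x ∧ y) ∧ (((y ⇒ x) ⊙ x) ⇒ x)) = min(0.000, 0.607) = 0.000
¬((x ⊙ x) ∧ (¬(x ∧ y) ∧ (((y ⇒ x) ⊙ x) ⇒ x))) = 1 − 0.000 = 1.000
¬((x ⊙ x) ∧ (¬(x ∧ y) ∧ (((y ⇒ x) ⊙ x) ⇒ x))) ∧ y = min(1.000, 0.685) = 0.685

0.685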